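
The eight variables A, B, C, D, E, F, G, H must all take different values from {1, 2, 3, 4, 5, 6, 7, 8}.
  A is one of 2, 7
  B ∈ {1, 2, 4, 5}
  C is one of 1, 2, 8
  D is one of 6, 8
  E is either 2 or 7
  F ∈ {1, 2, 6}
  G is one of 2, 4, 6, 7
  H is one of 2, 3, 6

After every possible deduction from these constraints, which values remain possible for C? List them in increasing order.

Among the 8 variables, 3 fits only H (and all 8 values in {1, 2, 3, 4, 5, 6, 7, 8} must be used), so H = 3.
The 7 still-open variables together cover exactly {1, 2, 4, 5, 6, 7, 8} — 7 values for 7 variables — and 5 appears only in B's list, so B = 5.
Among the 6 still-open variables, 4 fits only G (and all 6 values in {1, 2, 4, 6, 7, 8} must be used), so G = 4.
A and E share exactly the 2 values {2, 7}; by pigeonhole those values go to them, so strike 2, 7 from C, F.
No further eliminations apply; C can still be any of 1, 8.

1, 8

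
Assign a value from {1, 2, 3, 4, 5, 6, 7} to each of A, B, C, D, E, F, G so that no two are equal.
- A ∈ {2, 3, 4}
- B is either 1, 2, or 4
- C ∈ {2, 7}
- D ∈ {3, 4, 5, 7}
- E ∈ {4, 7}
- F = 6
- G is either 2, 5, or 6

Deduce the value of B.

F's domain is down to {6}, so F = 6. Eliminate 6 elsewhere: G.
The 6 still-open variables draw from only 6 values {1, 2, 3, 4, 5, 7}, so each is used; only B can be 1, hence B = 1.

1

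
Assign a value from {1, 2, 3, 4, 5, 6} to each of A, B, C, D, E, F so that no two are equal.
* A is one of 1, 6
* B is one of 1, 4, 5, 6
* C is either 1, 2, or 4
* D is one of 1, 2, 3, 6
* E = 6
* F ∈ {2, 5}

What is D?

E's domain is down to {6}, so E = 6. Strike 6 from A, B, D.
A must be 1 (only option left). So B, C, D can't be 1.
Among the 4 still-open variables, 3 fits only D (and all 4 values in {2, 3, 4, 5} must be used), so D = 3.

3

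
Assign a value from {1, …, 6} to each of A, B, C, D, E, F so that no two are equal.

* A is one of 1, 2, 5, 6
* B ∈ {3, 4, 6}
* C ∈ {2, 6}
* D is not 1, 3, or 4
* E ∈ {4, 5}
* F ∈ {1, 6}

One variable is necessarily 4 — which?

E

The 6 variables together cover exactly {1, 2, 3, 4, 5, 6} — 6 values for 6 variables — and 3 appears only in B's list, so B = 3.
The 5 still-open variables together cover exactly {1, 2, 4, 5, 6} — 5 values for 5 variables — and 4 appears only in E's list, so E = 4.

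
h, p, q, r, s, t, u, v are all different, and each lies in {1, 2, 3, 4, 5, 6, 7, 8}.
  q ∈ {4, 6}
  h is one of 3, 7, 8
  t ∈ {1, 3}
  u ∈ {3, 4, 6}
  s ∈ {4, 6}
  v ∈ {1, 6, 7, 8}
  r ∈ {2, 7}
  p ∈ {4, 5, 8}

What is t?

The 8 variables draw from only 8 values {1, 2, 3, 4, 5, 6, 7, 8}, so each is used; only r can be 2, hence r = 2.
The 7 still-open variables together cover exactly {1, 3, 4, 5, 6, 7, 8} — 7 values for 7 variables — and 5 appears only in p's list, so p = 5.
q and s share exactly the 2 values {4, 6}; by pigeonhole those values go to them, so strike 4, 6 from u, v.
That leaves u = 3. Strike 3 from h, t.
So t = 1.

1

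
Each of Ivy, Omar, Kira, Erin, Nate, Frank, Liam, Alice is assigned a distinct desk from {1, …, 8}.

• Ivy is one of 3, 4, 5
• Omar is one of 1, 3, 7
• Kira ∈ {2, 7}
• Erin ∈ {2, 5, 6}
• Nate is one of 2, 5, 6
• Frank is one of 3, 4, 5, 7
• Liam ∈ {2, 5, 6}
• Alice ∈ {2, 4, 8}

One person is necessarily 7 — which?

Kira

The 8 variables draw from only 8 values {1, 2, 3, 4, 5, 6, 7, 8}, so each is used; only Omar can be 1, hence Omar = 1.
The 7 still-open variables draw from only 7 values {2, 3, 4, 5, 6, 7, 8}, so each is used; only Alice can be 8, hence Alice = 8.
Erin, Nate, Liam share exactly the 3 values {2, 5, 6}; by pigeonhole those values go to them, so strike 2, 5, 6 from Ivy, Kira, Frank.
So 7 goes to Kira.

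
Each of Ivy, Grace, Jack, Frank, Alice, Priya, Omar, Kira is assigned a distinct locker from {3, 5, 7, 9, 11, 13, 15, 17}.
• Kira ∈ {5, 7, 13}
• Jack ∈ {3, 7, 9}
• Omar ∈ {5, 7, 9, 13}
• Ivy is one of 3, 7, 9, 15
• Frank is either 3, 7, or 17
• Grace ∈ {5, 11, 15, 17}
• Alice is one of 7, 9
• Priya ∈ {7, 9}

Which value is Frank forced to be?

The 8 variables draw from only 8 values {3, 5, 7, 9, 11, 13, 15, 17}, so each is used; only Grace can be 11, hence Grace = 11.
The 7 still-open variables together cover exactly {3, 5, 7, 9, 13, 15, 17} — 7 values for 7 variables — and 15 appears only in Ivy's list, so Ivy = 15.
Among the 6 still-open variables, 17 fits only Frank (and all 6 values in {3, 5, 7, 9, 13, 17} must be used), so Frank = 17.

17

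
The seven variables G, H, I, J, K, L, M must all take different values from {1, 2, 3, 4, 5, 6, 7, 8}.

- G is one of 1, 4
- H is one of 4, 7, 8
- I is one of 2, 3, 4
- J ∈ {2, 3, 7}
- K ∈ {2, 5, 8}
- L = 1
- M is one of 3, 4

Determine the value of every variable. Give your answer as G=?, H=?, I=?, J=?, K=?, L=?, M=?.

G=4, H=8, I=2, J=7, K=5, L=1, M=3

L has just one choice, so L = 1. So G can't be 1.
G has just one choice, so G = 4. Eliminate 4 elsewhere: H, I, M.
That leaves M = 3. So I, J can't be 3.
I has just one choice, so I = 2. So J, K can't be 2.
J has just one choice, so J = 7. Eliminate 7 elsewhere: H.
H must be 8 (only option left). So K can't be 8.
K's domain is down to {5}, so K = 5.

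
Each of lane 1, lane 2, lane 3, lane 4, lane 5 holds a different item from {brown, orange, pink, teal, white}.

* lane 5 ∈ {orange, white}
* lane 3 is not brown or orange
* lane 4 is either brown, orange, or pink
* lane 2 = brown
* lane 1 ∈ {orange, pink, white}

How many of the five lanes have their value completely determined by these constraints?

lane 2's domain is down to {brown}, so lane 2 = brown. Eliminate brown elsewhere: lane 4.
The 4 still-open variables draw from only 4 values {orange, pink, teal, white}, so each is used; only lane 3 can be teal, hence lane 3 = teal.
Determined: lane 2=brown, lane 3=teal. The other lanes each still have more than one consistent value. That makes 2.

2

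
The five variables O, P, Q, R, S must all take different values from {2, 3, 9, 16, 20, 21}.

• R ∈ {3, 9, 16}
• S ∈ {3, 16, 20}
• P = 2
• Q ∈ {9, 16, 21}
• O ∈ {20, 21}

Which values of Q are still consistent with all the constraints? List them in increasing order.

9, 16, 21

P has just one choice, so P = 2.
No further eliminations apply; Q can still be any of 9, 16, 21.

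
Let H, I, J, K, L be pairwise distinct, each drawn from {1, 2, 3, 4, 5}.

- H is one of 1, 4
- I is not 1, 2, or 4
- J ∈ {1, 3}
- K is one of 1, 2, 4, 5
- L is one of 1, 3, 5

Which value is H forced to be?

4

Among the 5 variables, 2 fits only K (and all 5 values in {1, 2, 3, 4, 5} must be used), so K = 2.
Among the 4 still-open variables, 4 fits only H (and all 4 values in {1, 3, 4, 5} must be used), so H = 4.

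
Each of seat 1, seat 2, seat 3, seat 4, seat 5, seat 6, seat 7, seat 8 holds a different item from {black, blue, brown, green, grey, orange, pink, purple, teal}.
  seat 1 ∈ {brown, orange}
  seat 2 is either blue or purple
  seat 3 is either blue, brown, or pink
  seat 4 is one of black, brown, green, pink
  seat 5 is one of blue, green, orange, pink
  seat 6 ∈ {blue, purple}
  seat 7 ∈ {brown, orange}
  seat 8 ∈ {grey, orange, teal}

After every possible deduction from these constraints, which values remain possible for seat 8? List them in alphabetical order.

grey, teal

seat 1 and seat 7 share exactly the 2 values {brown, orange}; by pigeonhole those values go to them, so strike brown, orange from seat 3, seat 4, seat 5, seat 8.
seat 2 and seat 6 share exactly the 2 values {blue, purple}; by pigeonhole those values go to them, so strike blue, purple from seat 3, seat 5.
That leaves seat 3 = pink. Eliminate pink elsewhere: seat 4, seat 5.
seat 5's domain is down to {green}, so seat 5 = green. Remove green from seat 4.
seat 4 must be black (only option left).
No further eliminations apply; seat 8 can still be any of grey, teal.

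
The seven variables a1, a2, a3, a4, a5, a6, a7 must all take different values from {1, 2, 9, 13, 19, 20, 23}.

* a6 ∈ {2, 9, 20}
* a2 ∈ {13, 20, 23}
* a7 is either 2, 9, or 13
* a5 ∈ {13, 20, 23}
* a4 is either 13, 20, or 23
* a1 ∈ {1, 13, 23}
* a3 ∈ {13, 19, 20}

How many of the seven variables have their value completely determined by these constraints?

The 7 variables together cover exactly {1, 2, 9, 13, 19, 20, 23} — 7 values for 7 variables — and 1 appears only in a1's list, so a1 = 1.
The 6 still-open variables draw from only 6 values {2, 9, 13, 19, 20, 23}, so each is used; only a3 can be 19, hence a3 = 19.
a2, a4, a5 share exactly the 3 values {13, 20, 23}; by pigeonhole those values go to them, so strike 13, 20, 23 from a6, a7.
Determined: a1=1, a3=19. The other variables each still have more than one consistent value. That makes 2.

2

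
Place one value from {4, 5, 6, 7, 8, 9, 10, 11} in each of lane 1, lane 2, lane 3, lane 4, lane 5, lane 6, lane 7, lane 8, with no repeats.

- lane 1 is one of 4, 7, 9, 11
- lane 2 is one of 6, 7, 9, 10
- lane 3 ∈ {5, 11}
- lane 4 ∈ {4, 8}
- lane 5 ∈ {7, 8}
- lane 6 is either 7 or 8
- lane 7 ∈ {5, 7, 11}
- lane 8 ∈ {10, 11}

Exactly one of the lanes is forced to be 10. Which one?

lane 8

The 8 variables together cover exactly {4, 5, 6, 7, 8, 9, 10, 11} — 8 values for 8 variables — and 6 appears only in lane 2's list, so lane 2 = 6.
The 7 still-open variables together cover exactly {4, 5, 7, 8, 9, 10, 11} — 7 values for 7 variables — and 9 appears only in lane 1's list, so lane 1 = 9.
The 6 still-open variables draw from only 6 values {4, 5, 7, 8, 10, 11}, so each is used; only lane 4 can be 4, hence lane 4 = 4.
The 5 still-open variables together cover exactly {5, 7, 8, 10, 11} — 5 values for 5 variables — and 10 appears only in lane 8's list, so lane 8 = 10.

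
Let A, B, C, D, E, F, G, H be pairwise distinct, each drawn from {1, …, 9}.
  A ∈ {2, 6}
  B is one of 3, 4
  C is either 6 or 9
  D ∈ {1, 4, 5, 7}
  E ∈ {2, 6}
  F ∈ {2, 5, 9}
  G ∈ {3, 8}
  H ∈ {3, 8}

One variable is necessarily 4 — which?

B

A and E between them cover only {2, 6} — a naked pair. Remove those values from C, F.
C's domain is down to {9}, so C = 9. Strike 9 from F.
F's domain is down to {5}, so F = 5. Strike 5 from D.
The 2 variables G and H are confined to {3, 8}, which locks those values in; drop them from B.
So 4 goes to B.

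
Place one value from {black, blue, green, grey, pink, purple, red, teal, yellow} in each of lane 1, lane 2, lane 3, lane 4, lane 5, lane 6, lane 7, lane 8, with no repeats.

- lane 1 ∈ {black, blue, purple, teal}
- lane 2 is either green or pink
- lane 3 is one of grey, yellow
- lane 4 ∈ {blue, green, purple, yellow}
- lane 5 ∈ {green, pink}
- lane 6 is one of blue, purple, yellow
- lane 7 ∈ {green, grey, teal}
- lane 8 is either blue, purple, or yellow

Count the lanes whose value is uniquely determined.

Among the 8 variables, black fits only lane 1 (and all 8 values in {black, blue, green, grey, pink, purple, teal, yellow} must be used), so lane 1 = black.
Among the 7 still-open variables, teal fits only lane 7 (and all 7 values in {blue, green, grey, pink, purple, teal, yellow} must be used), so lane 7 = teal.
The 6 still-open variables draw from only 6 values {blue, green, grey, pink, purple, yellow}, so each is used; only lane 3 can be grey, hence lane 3 = grey.
lane 2 and lane 5 share exactly the 2 values {green, pink}; by pigeonhole those values go to them, so strike green, pink from lane 4.
Determined: lane 1=black, lane 3=grey, lane 7=teal. The other lanes each still have more than one consistent value. That makes 3.

3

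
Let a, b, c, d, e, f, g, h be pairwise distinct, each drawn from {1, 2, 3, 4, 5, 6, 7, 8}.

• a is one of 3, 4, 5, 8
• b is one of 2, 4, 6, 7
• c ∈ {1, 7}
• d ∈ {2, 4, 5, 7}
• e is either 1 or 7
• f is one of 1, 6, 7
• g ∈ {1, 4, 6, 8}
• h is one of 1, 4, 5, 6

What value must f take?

The 8 variables together cover exactly {1, 2, 3, 4, 5, 6, 7, 8} — 8 values for 8 variables — and 3 appears only in a's list, so a = 3.
Among the 7 still-open variables, 8 fits only g (and all 7 values in {1, 2, 4, 5, 6, 7, 8} must be used), so g = 8.
The 2 variables c and e are confined to {1, 7}, which locks those values in; drop them from b, d, f, h.
So f = 6.

6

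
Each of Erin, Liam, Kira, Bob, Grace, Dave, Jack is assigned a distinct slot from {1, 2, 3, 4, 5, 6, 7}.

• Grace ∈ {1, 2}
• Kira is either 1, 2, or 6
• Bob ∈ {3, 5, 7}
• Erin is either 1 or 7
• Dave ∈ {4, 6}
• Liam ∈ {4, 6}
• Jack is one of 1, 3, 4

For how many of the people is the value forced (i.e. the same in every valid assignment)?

Among the 7 variables, 5 fits only Bob (and all 7 values in {1, 2, 3, 4, 5, 6, 7} must be used), so Bob = 5.
The 6 still-open variables draw from only 6 values {1, 2, 3, 4, 6, 7}, so each is used; only Jack can be 3, hence Jack = 3.
The 5 still-open variables draw from only 5 values {1, 2, 4, 6, 7}, so each is used; only Erin can be 7, hence Erin = 7.
Liam and Dave between them cover only {4, 6} — a naked pair. Remove those values from Kira.
Determined: Erin=7, Bob=5, Jack=3. The other people each still have more than one consistent value. That makes 3.

3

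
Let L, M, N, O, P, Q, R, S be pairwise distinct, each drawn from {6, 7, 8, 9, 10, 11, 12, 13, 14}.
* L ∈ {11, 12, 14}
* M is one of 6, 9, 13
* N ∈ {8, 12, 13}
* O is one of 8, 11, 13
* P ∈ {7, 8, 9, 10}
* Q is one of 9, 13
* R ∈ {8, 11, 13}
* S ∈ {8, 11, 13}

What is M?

The 3 variables O, R, S are confined to {8, 11, 13}, which locks those values in; drop them from L, M, N, P, Q.
N must be 12 (only option left). Strike 12 from L.
Q must be 9 (only option left). So M, P can't be 9.
So M = 6.

6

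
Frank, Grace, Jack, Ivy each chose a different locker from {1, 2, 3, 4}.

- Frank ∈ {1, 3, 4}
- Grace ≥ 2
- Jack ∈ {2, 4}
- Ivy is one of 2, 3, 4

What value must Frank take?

1

The 4 variables together cover exactly {1, 2, 3, 4} — 4 values for 4 variables — and 1 appears only in Frank's list, so Frank = 1.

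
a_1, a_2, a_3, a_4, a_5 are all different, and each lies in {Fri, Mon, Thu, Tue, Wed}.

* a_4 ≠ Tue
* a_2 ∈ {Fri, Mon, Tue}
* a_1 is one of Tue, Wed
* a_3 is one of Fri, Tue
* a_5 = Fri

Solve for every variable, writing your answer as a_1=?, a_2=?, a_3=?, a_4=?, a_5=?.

a_5 has just one choice, so a_5 = Fri. Remove Fri from a_2, a_3, a_4.
a_3 has just one choice, so a_3 = Tue. Remove Tue from a_1, a_2.
a_1 has just one choice, so a_1 = Wed. Remove Wed from a_4.
a_2's domain is down to {Mon}, so a_2 = Mon. Strike Mon from a_4.
That leaves a_4 = Thu.

a_1=Wed, a_2=Mon, a_3=Tue, a_4=Thu, a_5=Fri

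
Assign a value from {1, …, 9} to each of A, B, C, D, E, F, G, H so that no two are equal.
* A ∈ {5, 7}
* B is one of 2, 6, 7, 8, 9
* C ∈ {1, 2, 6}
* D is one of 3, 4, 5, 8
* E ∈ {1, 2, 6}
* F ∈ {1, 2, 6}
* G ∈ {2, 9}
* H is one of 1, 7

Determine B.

8

C, E, F share exactly the 3 values {1, 2, 6}; by pigeonhole those values go to them, so strike 1, 2, 6 from B, G, H.
G has just one choice, so G = 9. Eliminate 9 elsewhere: B.
H has just one choice, so H = 7. So A, B can't be 7.
So B = 8.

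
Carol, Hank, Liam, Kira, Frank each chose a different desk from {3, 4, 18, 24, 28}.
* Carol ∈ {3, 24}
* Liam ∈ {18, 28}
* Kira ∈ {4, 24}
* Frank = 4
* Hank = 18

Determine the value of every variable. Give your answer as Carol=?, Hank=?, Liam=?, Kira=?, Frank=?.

Carol=3, Hank=18, Liam=28, Kira=24, Frank=4

Hank's domain is down to {18}, so Hank = 18. Remove 18 from Liam.
Liam must be 28 (only option left).
That leaves Frank = 4. Strike 4 from Kira.
That leaves Kira = 24. Eliminate 24 elsewhere: Carol.
Carol has just one choice, so Carol = 3.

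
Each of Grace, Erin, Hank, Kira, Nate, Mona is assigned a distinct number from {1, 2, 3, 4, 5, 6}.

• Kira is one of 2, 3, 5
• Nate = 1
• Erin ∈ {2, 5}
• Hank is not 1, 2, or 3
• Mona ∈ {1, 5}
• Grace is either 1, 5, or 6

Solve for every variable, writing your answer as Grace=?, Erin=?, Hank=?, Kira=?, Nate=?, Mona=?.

Grace=6, Erin=2, Hank=4, Kira=3, Nate=1, Mona=5

Nate must be 1 (only option left). So Grace, Mona can't be 1.
Mona's domain is down to {5}, so Mona = 5. Strike 5 from Grace, Erin, Hank, Kira.
Grace's domain is down to {6}, so Grace = 6. So Hank can't be 6.
That leaves Erin = 2. Strike 2 from Kira.
That leaves Hank = 4.
Kira must be 3 (only option left).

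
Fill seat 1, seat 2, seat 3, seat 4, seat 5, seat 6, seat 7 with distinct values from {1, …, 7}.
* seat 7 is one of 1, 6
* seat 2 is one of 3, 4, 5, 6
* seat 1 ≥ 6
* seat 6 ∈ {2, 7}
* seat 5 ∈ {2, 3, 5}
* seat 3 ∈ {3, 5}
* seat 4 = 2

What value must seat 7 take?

1

seat 4 must be 2 (only option left). Eliminate 2 elsewhere: seat 5, seat 6.
That leaves seat 6 = 7. So seat 1 can't be 7.
seat 1's domain is down to {6}, so seat 1 = 6. Strike 6 from seat 2, seat 7.
So seat 7 = 1.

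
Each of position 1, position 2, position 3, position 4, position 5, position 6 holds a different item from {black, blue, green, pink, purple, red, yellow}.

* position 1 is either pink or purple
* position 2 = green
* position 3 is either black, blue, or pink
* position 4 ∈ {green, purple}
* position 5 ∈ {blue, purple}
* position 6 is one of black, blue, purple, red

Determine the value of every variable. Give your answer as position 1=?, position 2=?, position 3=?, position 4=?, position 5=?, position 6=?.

position 2 must be green (only option left). Eliminate green elsewhere: position 4.
position 4 must be purple (only option left). Strike purple from position 1, position 5, position 6.
That leaves position 5 = blue. Strike blue from position 3, position 6.
position 1 has just one choice, so position 1 = pink. Strike pink from position 3.
position 3's domain is down to {black}, so position 3 = black. Strike black from position 6.
position 6's domain is down to {red}, so position 6 = red.

position 1=pink, position 2=green, position 3=black, position 4=purple, position 5=blue, position 6=red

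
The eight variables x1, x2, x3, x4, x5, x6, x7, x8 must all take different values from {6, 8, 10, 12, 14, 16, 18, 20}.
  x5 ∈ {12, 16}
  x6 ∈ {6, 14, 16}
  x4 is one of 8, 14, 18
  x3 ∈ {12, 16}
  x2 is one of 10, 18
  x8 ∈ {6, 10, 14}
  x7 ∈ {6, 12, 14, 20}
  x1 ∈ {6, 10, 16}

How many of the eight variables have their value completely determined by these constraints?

Among the 8 variables, 8 fits only x4 (and all 8 values in {6, 8, 10, 12, 14, 16, 18, 20} must be used), so x4 = 8.
Among the 7 still-open variables, 18 fits only x2 (and all 7 values in {6, 10, 12, 14, 16, 18, 20} must be used), so x2 = 18.
Among the 6 still-open variables, 20 fits only x7 (and all 6 values in {6, 10, 12, 14, 16, 20} must be used), so x7 = 20.
x3 and x5 share exactly the 2 values {12, 16}; by pigeonhole those values go to them, so strike 12, 16 from x1, x6.
Determined: x2=18, x4=8, x7=20. The other variables each still have more than one consistent value. That makes 3.

3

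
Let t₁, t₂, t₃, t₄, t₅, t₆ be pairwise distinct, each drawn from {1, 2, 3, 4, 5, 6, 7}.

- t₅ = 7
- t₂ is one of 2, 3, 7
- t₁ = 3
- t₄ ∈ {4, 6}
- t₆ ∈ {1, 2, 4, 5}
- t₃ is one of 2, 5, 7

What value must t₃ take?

t₁ must be 3 (only option left). Strike 3 from t₂.
t₅ has just one choice, so t₅ = 7. Strike 7 from t₂, t₃.
t₂ has just one choice, so t₂ = 2. Strike 2 from t₃, t₆.
So t₃ = 5.

5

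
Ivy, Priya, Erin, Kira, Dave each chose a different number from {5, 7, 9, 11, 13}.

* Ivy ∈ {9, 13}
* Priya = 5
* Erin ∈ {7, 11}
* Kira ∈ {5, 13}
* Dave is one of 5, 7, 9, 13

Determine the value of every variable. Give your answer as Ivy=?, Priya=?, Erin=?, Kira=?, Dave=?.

Ivy=9, Priya=5, Erin=11, Kira=13, Dave=7

Priya's domain is down to {5}, so Priya = 5. Eliminate 5 elsewhere: Kira, Dave.
That leaves Kira = 13. Remove 13 from Ivy, Dave.
Ivy must be 9 (only option left). Remove 9 from Dave.
That leaves Dave = 7. So Erin can't be 7.
Erin has just one choice, so Erin = 11.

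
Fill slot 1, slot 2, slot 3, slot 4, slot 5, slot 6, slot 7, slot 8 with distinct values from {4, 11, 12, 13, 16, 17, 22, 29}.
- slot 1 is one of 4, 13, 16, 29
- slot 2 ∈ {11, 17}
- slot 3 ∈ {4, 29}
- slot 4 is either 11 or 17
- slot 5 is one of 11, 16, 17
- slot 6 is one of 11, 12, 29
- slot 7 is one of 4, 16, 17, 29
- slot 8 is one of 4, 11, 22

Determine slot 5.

Among the 8 variables, 12 fits only slot 6 (and all 8 values in {4, 11, 12, 13, 16, 17, 22, 29} must be used), so slot 6 = 12.
The 7 still-open variables together cover exactly {4, 11, 13, 16, 17, 22, 29} — 7 values for 7 variables — and 13 appears only in slot 1's list, so slot 1 = 13.
Among the 6 still-open variables, 22 fits only slot 8 (and all 6 values in {4, 11, 16, 17, 22, 29} must be used), so slot 8 = 22.
The 2 variables slot 2 and slot 4 are confined to {11, 17}, which locks those values in; drop them from slot 5, slot 7.
So slot 5 = 16.

16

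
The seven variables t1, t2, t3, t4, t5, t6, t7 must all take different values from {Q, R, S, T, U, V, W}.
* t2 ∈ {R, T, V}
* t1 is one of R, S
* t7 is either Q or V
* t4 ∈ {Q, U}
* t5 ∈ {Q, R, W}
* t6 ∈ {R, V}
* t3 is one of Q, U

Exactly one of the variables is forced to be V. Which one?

t7

The 7 variables together cover exactly {Q, R, S, T, U, V, W} — 7 values for 7 variables — and S appears only in t1's list, so t1 = S.
The 6 still-open variables together cover exactly {Q, R, T, U, V, W} — 6 values for 6 variables — and T appears only in t2's list, so t2 = T.
Among the 5 still-open variables, W fits only t5 (and all 5 values in {Q, R, U, V, W} must be used), so t5 = W.
Among the 4 still-open variables, R fits only t6 (and all 4 values in {Q, R, U, V} must be used), so t6 = R.
The 3 still-open variables together cover exactly {Q, U, V} — 3 values for 3 variables — and V appears only in t7's list, so t7 = V.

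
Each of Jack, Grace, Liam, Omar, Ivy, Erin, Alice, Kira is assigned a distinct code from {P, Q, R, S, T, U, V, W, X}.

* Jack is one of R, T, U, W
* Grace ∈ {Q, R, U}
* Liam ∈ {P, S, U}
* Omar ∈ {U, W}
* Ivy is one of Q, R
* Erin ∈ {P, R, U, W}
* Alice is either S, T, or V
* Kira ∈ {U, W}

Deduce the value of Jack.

The 8 variables together cover exactly {P, Q, R, S, T, U, V, W} — 8 values for 8 variables — and V appears only in Alice's list, so Alice = V.
Among the 7 still-open variables, S fits only Liam (and all 7 values in {P, Q, R, S, T, U, W} must be used), so Liam = S.
The 6 still-open variables together cover exactly {P, Q, R, T, U, W} — 6 values for 6 variables — and P appears only in Erin's list, so Erin = P.
The 5 still-open variables draw from only 5 values {Q, R, T, U, W}, so each is used; only Jack can be T, hence Jack = T.

T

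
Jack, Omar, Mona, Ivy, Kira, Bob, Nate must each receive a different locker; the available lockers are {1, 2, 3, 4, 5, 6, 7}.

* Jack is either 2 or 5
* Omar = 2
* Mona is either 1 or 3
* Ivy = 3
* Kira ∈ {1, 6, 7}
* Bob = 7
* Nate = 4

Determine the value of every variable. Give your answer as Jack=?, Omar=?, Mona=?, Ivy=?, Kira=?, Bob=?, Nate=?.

Omar has just one choice, so Omar = 2. So Jack can't be 2.
That leaves Ivy = 3. Remove 3 from Mona.
Bob has just one choice, so Bob = 7. Remove 7 from Kira.
Nate has just one choice, so Nate = 4.
Jack has just one choice, so Jack = 5.
Mona's domain is down to {1}, so Mona = 1. Strike 1 from Kira.
Kira's domain is down to {6}, so Kira = 6.

Jack=5, Omar=2, Mona=1, Ivy=3, Kira=6, Bob=7, Nate=4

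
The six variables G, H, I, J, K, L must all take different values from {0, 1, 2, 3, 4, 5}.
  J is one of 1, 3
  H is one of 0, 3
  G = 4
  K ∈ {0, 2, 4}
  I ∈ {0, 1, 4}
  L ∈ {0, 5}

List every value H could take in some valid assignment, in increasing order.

0, 3

G's domain is down to {4}, so G = 4. Remove 4 from I, K.
The 5 still-open variables together cover exactly {0, 1, 2, 3, 5} — 5 values for 5 variables — and 2 appears only in K's list, so K = 2.
The 4 still-open variables draw from only 4 values {0, 1, 3, 5}, so each is used; only L can be 5, hence L = 5.
No further eliminations apply; H can still be any of 0, 3.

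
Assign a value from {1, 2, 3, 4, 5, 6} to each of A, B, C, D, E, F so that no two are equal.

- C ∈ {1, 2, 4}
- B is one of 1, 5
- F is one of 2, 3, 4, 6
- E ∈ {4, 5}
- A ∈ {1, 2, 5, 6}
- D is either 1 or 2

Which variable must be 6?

The 6 variables together cover exactly {1, 2, 3, 4, 5, 6} — 6 values for 6 variables — and 3 appears only in F's list, so F = 3.
The 5 still-open variables together cover exactly {1, 2, 4, 5, 6} — 5 values for 5 variables — and 6 appears only in A's list, so A = 6.

A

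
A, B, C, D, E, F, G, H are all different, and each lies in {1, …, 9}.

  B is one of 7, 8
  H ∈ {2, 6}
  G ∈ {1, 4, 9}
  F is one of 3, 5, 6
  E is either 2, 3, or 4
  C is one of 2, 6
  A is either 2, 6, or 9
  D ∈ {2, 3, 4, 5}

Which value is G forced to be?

1

C and H share exactly the 2 values {2, 6}; by pigeonhole those values go to them, so strike 2, 6 from A, D, E, F.
A's domain is down to {9}, so A = 9. Remove 9 from G.
D, E, F share exactly the 3 values {3, 4, 5}; by pigeonhole those values go to them, so strike 3, 4, 5 from G.
So G = 1.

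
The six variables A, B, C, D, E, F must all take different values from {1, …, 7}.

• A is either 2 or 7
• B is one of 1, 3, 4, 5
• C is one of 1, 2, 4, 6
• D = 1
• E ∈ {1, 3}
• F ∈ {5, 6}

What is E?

D must be 1 (only option left). Eliminate 1 elsewhere: B, C, E.
So E = 3.

3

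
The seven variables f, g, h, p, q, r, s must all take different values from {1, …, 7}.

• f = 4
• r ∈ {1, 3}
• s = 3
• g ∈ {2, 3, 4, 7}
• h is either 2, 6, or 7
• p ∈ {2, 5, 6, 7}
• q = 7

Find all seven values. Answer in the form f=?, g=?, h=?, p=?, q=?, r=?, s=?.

f=4, g=2, h=6, p=5, q=7, r=1, s=3

f's domain is down to {4}, so f = 4. So g can't be 4.
q's domain is down to {7}, so q = 7. Eliminate 7 elsewhere: g, h, p.
s's domain is down to {3}, so s = 3. So g, r can't be 3.
That leaves g = 2. Eliminate 2 elsewhere: h, p.
h has just one choice, so h = 6. Remove 6 from p.
p has just one choice, so p = 5.
That leaves r = 1.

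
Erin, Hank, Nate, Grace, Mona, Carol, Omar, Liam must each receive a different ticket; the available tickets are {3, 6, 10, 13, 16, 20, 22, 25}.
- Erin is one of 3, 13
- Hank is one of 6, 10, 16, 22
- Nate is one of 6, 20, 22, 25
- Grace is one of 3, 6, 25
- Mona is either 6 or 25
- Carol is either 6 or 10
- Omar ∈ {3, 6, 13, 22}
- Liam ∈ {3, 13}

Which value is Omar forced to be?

Among the 8 variables, 16 fits only Hank (and all 8 values in {3, 6, 10, 13, 16, 20, 22, 25} must be used), so Hank = 16.
The 7 still-open variables together cover exactly {3, 6, 10, 13, 20, 22, 25} — 7 values for 7 variables — and 10 appears only in Carol's list, so Carol = 10.
Among the 6 still-open variables, 20 fits only Nate (and all 6 values in {3, 6, 13, 20, 22, 25} must be used), so Nate = 20.
Among the 5 still-open variables, 22 fits only Omar (and all 5 values in {3, 6, 13, 22, 25} must be used), so Omar = 22.

22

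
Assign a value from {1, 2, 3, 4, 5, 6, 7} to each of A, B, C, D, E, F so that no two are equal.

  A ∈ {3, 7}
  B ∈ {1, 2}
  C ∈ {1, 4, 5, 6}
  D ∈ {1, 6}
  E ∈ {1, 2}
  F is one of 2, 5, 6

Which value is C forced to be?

B and E between them cover only {1, 2} — a naked pair. Remove those values from C, D, F.
D has just one choice, so D = 6. Eliminate 6 elsewhere: C, F.
F's domain is down to {5}, so F = 5. Strike 5 from C.
So C = 4.

4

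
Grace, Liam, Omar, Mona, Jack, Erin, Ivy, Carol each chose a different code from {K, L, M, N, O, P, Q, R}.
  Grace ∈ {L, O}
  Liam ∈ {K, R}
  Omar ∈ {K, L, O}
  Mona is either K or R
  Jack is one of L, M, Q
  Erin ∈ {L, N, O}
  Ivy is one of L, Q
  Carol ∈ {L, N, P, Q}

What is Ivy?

Q

The 8 variables draw from only 8 values {K, L, M, N, O, P, Q, R}, so each is used; only Jack can be M, hence Jack = M.
The 7 still-open variables together cover exactly {K, L, N, O, P, Q, R} — 7 values for 7 variables — and P appears only in Carol's list, so Carol = P.
The 6 still-open variables together cover exactly {K, L, N, O, Q, R} — 6 values for 6 variables — and N appears only in Erin's list, so Erin = N.
The 5 still-open variables draw from only 5 values {K, L, O, Q, R}, so each is used; only Ivy can be Q, hence Ivy = Q.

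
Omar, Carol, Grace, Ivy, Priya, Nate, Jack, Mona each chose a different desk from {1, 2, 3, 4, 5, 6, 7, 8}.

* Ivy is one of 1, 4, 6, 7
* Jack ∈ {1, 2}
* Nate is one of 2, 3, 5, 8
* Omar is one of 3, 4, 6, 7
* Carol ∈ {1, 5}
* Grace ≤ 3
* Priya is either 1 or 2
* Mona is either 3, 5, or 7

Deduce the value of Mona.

7

Among the 8 variables, 8 fits only Nate (and all 8 values in {1, 2, 3, 4, 5, 6, 7, 8} must be used), so Nate = 8.
Priya and Jack share exactly the 2 values {1, 2}; by pigeonhole those values go to them, so strike 1, 2 from Carol, Grace, Ivy.
That leaves Carol = 5. Strike 5 from Mona.
Grace must be 3 (only option left). Strike 3 from Omar, Mona.
So Mona = 7.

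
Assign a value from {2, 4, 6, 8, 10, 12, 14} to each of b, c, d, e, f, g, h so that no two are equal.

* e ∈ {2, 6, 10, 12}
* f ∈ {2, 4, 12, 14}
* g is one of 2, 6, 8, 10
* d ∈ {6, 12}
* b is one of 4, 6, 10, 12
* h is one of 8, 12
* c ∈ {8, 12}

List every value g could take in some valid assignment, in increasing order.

2, 10

Among the 7 variables, 14 fits only f (and all 7 values in {2, 4, 6, 8, 10, 12, 14} must be used), so f = 14.
The 6 still-open variables draw from only 6 values {2, 4, 6, 8, 10, 12}, so each is used; only b can be 4, hence b = 4.
c and h between them cover only {8, 12} — a naked pair. Remove those values from d, e, g.
d has just one choice, so d = 6. Strike 6 from e, g.
No further eliminations apply; g can still be any of 2, 10.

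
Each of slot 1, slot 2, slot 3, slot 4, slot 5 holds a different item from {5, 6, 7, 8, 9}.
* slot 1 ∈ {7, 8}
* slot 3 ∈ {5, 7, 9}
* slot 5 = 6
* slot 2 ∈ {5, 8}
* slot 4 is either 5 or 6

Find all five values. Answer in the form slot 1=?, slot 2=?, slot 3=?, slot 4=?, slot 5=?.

slot 5's domain is down to {6}, so slot 5 = 6. So slot 4 can't be 6.
slot 4 must be 5 (only option left). So slot 2, slot 3 can't be 5.
slot 2 has just one choice, so slot 2 = 8. So slot 1 can't be 8.
That leaves slot 1 = 7. Eliminate 7 elsewhere: slot 3.
slot 3 must be 9 (only option left).

slot 1=7, slot 2=8, slot 3=9, slot 4=5, slot 5=6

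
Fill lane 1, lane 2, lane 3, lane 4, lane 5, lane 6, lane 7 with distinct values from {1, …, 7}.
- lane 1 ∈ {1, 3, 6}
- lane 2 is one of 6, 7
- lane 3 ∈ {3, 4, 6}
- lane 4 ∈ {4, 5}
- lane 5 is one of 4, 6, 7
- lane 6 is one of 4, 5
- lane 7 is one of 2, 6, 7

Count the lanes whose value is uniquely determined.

3

The 7 variables together cover exactly {1, 2, 3, 4, 5, 6, 7} — 7 values for 7 variables — and 1 appears only in lane 1's list, so lane 1 = 1.
The 6 still-open variables together cover exactly {2, 3, 4, 5, 6, 7} — 6 values for 6 variables — and 2 appears only in lane 7's list, so lane 7 = 2.
The 5 still-open variables draw from only 5 values {3, 4, 5, 6, 7}, so each is used; only lane 3 can be 3, hence lane 3 = 3.
lane 4 and lane 6 between them cover only {4, 5} — a naked pair. Remove those values from lane 5.
Determined: lane 1=1, lane 3=3, lane 7=2. The other lanes each still have more than one consistent value. That makes 3.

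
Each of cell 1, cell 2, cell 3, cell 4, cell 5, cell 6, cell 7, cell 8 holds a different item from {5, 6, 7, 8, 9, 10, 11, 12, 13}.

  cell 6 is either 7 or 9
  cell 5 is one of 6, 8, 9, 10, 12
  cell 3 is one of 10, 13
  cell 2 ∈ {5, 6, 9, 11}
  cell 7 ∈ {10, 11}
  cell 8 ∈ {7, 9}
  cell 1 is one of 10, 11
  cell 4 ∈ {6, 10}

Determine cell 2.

5

The 2 variables cell 1 and cell 7 are confined to {10, 11}, which locks those values in; drop them from cell 2, cell 3, cell 4, cell 5.
That leaves cell 3 = 13.
cell 4 has just one choice, so cell 4 = 6. Strike 6 from cell 2, cell 5.
cell 6 and cell 8 share exactly the 2 values {7, 9}; by pigeonhole those values go to them, so strike 7, 9 from cell 2, cell 5.
So cell 2 = 5.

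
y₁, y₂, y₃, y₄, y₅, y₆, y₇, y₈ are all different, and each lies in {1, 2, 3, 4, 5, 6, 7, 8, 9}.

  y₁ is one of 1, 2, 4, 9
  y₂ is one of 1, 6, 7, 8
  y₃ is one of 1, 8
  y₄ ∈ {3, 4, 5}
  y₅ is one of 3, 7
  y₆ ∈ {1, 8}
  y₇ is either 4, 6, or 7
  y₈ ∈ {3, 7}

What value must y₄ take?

5

y₃ and y₆ between them cover only {1, 8} — a naked pair. Remove those values from y₁, y₂.
y₅ and y₈ between them cover only {3, 7} — a naked pair. Remove those values from y₂, y₄, y₇.
y₂ must be 6 (only option left). Strike 6 from y₇.
That leaves y₇ = 4. Strike 4 from y₁, y₄.
So y₄ = 5.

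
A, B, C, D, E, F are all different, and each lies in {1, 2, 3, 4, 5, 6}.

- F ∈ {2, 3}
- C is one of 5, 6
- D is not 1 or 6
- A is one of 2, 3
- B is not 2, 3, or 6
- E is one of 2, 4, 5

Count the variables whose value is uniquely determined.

2

The 6 variables draw from only 6 values {1, 2, 3, 4, 5, 6}, so each is used; only B can be 1, hence B = 1.
Among the 5 still-open variables, 6 fits only C (and all 5 values in {2, 3, 4, 5, 6} must be used), so C = 6.
The 2 variables A and F are confined to {2, 3}, which locks those values in; drop them from D, E.
Determined: B=1, C=6. The other variables each still have more than one consistent value. That makes 2.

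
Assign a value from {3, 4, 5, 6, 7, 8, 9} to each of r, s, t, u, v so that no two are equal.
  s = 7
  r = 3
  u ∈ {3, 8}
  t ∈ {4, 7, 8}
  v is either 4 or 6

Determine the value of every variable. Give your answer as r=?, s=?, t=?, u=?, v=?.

r=3, s=7, t=4, u=8, v=6

r must be 3 (only option left). Eliminate 3 elsewhere: u.
s's domain is down to {7}, so s = 7. Strike 7 from t.
u has just one choice, so u = 8. Eliminate 8 elsewhere: t.
That leaves t = 4. Remove 4 from v.
v must be 6 (only option left).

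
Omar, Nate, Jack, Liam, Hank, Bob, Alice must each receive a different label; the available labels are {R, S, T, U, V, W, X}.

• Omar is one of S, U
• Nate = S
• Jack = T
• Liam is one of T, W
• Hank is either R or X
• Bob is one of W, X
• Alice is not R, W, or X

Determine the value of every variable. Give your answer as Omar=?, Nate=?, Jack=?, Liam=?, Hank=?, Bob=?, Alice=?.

Omar=U, Nate=S, Jack=T, Liam=W, Hank=R, Bob=X, Alice=V

Nate's domain is down to {S}, so Nate = S. Eliminate S elsewhere: Omar, Alice.
Jack's domain is down to {T}, so Jack = T. Remove T from Liam, Alice.
Liam's domain is down to {W}, so Liam = W. Eliminate W elsewhere: Bob.
Bob must be X (only option left). Remove X from Hank.
Omar's domain is down to {U}, so Omar = U. Eliminate U elsewhere: Alice.
Hank's domain is down to {R}, so Hank = R.
Alice has just one choice, so Alice = V.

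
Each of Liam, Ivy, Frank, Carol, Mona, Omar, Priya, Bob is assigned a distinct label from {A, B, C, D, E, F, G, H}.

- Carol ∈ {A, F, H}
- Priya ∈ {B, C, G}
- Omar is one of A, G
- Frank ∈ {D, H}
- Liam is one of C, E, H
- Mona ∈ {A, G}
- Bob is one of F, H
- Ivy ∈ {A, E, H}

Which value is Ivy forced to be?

The 8 variables draw from only 8 values {A, B, C, D, E, F, G, H}, so each is used; only Priya can be B, hence Priya = B.
The 7 still-open variables draw from only 7 values {A, C, D, E, F, G, H}, so each is used; only Liam can be C, hence Liam = C.
The 6 still-open variables together cover exactly {A, D, E, F, G, H} — 6 values for 6 variables — and D appears only in Frank's list, so Frank = D.
Among the 5 still-open variables, E fits only Ivy (and all 5 values in {A, E, F, G, H} must be used), so Ivy = E.

E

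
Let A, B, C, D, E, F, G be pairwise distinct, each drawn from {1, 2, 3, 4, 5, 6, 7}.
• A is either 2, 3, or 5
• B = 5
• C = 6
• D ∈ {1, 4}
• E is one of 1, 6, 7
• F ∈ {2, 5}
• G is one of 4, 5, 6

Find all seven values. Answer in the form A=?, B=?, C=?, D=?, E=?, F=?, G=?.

A=3, B=5, C=6, D=1, E=7, F=2, G=4

B must be 5 (only option left). So A, F, G can't be 5.
C's domain is down to {6}, so C = 6. Strike 6 from E, G.
F's domain is down to {2}, so F = 2. So A can't be 2.
G has just one choice, so G = 4. So D can't be 4.
A must be 3 (only option left).
D must be 1 (only option left). Remove 1 from E.
E must be 7 (only option left).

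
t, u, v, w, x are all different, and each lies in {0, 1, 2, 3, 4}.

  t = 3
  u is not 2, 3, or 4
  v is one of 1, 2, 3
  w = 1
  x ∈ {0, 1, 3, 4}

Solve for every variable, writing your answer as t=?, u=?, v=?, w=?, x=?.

t=3, u=0, v=2, w=1, x=4

t's domain is down to {3}, so t = 3. Eliminate 3 elsewhere: v, x.
w's domain is down to {1}, so w = 1. Remove 1 from u, v, x.
u's domain is down to {0}, so u = 0. Remove 0 from x.
v must be 2 (only option left).
x has just one choice, so x = 4.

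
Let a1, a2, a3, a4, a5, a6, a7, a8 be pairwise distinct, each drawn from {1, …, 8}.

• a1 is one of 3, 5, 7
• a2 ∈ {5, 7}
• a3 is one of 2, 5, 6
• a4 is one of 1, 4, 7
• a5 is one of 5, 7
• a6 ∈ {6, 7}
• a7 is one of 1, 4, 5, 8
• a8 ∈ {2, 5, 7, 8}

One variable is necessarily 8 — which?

a8

The 8 variables draw from only 8 values {1, 2, 3, 4, 5, 6, 7, 8}, so each is used; only a1 can be 3, hence a1 = 3.
a2 and a5 share exactly the 2 values {5, 7}; by pigeonhole those values go to them, so strike 5, 7 from a3, a4, a6, a7, a8.
That leaves a6 = 6. Remove 6 from a3.
That leaves a3 = 2. So a8 can't be 2.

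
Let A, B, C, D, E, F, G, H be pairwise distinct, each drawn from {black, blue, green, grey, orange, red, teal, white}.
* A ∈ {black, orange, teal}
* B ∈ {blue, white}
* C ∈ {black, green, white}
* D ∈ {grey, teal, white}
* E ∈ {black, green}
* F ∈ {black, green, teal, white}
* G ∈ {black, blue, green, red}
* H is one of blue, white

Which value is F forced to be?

The 8 variables draw from only 8 values {black, blue, green, grey, orange, red, teal, white}, so each is used; only D can be grey, hence D = grey.
The 7 still-open variables draw from only 7 values {black, blue, green, orange, red, teal, white}, so each is used; only A can be orange, hence A = orange.
The 6 still-open variables together cover exactly {black, blue, green, red, teal, white} — 6 values for 6 variables — and red appears only in G's list, so G = red.
The 5 still-open variables together cover exactly {black, blue, green, teal, white} — 5 values for 5 variables — and teal appears only in F's list, so F = teal.

teal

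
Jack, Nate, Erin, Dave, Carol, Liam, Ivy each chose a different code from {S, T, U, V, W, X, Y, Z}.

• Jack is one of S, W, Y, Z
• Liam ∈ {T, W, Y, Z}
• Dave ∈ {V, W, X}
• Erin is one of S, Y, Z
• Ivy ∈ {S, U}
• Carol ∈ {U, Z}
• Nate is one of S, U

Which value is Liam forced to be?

T

Nate and Ivy between them cover only {S, U} — a naked pair. Remove those values from Jack, Erin, Carol.
Carol's domain is down to {Z}, so Carol = Z. Remove Z from Jack, Erin, Liam.
Erin has just one choice, so Erin = Y. Strike Y from Jack, Liam.
That leaves Jack = W. Strike W from Dave, Liam.
So Liam = T.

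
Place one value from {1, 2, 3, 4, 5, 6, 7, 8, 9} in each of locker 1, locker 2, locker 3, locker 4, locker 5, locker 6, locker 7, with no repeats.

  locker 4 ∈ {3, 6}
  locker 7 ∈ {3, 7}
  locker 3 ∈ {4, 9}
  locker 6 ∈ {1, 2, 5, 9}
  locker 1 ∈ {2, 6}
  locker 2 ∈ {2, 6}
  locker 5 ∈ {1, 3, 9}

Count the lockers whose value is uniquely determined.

2

locker 1 and locker 2 share exactly the 2 values {2, 6}; by pigeonhole those values go to them, so strike 2, 6 from locker 4, locker 6.
locker 4 has just one choice, so locker 4 = 3. So locker 5, locker 7 can't be 3.
locker 7 has just one choice, so locker 7 = 7.
Determined: locker 4=3, locker 7=7. The other lockers each still have more than one consistent value. That makes 2.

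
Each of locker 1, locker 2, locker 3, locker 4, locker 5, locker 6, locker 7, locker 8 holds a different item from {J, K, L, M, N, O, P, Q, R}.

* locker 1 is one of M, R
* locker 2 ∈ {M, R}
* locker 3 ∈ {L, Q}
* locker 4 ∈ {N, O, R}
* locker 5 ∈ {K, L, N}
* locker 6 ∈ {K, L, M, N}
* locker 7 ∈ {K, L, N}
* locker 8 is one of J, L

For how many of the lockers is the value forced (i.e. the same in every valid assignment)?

The 8 variables draw from only 8 values {J, K, L, M, N, O, Q, R}, so each is used; only locker 8 can be J, hence locker 8 = J.
The 7 still-open variables together cover exactly {K, L, M, N, O, Q, R} — 7 values for 7 variables — and O appears only in locker 4's list, so locker 4 = O.
The 6 still-open variables draw from only 6 values {K, L, M, N, Q, R}, so each is used; only locker 3 can be Q, hence locker 3 = Q.
The 2 variables locker 1 and locker 2 are confined to {M, R}, which locks those values in; drop them from locker 6.
Determined: locker 3=Q, locker 4=O, locker 8=J. The other lockers each still have more than one consistent value. That makes 3.

3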